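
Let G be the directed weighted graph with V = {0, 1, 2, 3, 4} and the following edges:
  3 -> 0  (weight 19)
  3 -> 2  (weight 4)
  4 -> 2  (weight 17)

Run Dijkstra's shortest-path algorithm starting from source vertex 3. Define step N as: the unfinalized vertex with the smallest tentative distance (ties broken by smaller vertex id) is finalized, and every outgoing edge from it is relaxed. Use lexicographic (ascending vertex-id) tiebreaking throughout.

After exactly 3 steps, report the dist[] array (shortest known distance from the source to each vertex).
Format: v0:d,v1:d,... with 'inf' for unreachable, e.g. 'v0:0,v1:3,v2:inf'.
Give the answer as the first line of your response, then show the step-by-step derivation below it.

v0:19,v1:inf,v2:4,v3:0,v4:inf

step 1: dist = v0:19,v1:inf,v2:4,v3:0,v4:inf
step 2: dist = v0:19,v1:inf,v2:4,v3:0,v4:inf
step 3: dist = v0:19,v1:inf,v2:4,v3:0,v4:inf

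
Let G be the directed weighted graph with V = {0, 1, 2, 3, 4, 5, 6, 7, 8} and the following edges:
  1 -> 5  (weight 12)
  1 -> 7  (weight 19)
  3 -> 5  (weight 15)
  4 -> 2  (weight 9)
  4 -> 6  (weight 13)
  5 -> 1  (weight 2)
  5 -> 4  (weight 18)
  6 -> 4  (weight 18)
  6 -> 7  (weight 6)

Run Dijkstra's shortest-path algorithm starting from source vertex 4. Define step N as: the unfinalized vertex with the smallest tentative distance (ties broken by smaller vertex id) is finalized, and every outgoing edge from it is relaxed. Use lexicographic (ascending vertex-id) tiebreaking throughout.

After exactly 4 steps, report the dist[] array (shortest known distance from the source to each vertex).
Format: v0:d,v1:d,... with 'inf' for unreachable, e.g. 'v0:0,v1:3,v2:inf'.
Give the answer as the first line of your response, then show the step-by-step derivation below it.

v0:inf,v1:inf,v2:9,v3:inf,v4:0,v5:inf,v6:13,v7:19,v8:inf

step 1: dist = v0:inf,v1:inf,v2:9,v3:inf,v4:0,v5:inf,v6:13,v7:inf,v8:inf
step 2: dist = v0:inf,v1:inf,v2:9,v3:inf,v4:0,v5:inf,v6:13,v7:inf,v8:inf
step 3: dist = v0:inf,v1:inf,v2:9,v3:inf,v4:0,v5:inf,v6:13,v7:19,v8:inf
step 4: dist = v0:inf,v1:inf,v2:9,v3:inf,v4:0,v5:inf,v6:13,v7:19,v8:inf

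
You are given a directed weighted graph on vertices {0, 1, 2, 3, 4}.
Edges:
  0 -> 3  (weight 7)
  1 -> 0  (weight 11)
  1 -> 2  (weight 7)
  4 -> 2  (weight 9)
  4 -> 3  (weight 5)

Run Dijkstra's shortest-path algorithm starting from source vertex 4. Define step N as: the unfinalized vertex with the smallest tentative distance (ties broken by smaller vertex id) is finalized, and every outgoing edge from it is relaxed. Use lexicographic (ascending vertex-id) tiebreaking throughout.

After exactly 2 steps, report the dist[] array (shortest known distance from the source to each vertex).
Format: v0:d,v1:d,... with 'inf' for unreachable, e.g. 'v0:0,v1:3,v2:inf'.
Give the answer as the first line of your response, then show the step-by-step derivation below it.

v0:inf,v1:inf,v2:9,v3:5,v4:0

step 1: dist = v0:inf,v1:inf,v2:9,v3:5,v4:0
step 2: dist = v0:inf,v1:inf,v2:9,v3:5,v4:0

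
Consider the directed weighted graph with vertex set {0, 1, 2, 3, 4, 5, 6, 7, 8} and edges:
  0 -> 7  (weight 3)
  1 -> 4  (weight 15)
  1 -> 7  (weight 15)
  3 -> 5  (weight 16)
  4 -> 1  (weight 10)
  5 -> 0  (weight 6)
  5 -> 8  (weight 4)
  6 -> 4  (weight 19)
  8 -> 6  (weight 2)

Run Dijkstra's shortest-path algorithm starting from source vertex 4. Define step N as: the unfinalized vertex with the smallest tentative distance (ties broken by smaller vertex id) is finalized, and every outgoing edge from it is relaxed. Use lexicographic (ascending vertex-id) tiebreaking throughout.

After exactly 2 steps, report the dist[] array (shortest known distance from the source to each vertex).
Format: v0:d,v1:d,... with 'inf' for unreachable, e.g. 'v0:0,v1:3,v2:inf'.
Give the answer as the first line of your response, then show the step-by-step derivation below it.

v0:inf,v1:10,v2:inf,v3:inf,v4:0,v5:inf,v6:inf,v7:25,v8:inf

step 1: dist = v0:inf,v1:10,v2:inf,v3:inf,v4:0,v5:inf,v6:inf,v7:inf,v8:inf
step 2: dist = v0:inf,v1:10,v2:inf,v3:inf,v4:0,v5:inf,v6:inf,v7:25,v8:inf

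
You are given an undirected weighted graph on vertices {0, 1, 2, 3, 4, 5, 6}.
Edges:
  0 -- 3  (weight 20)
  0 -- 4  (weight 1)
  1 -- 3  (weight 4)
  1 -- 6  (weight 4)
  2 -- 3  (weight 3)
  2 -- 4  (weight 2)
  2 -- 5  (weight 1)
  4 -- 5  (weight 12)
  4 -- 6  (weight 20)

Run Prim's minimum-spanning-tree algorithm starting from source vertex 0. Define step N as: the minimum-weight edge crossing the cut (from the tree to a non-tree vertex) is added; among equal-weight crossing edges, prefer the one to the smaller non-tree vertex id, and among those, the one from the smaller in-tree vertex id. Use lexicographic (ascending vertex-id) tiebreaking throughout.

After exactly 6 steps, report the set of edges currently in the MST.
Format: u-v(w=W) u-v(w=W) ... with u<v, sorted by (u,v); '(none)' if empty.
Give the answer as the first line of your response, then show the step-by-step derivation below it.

0-4(w=1) 1-3(w=4) 1-6(w=4) 2-3(w=3) 2-4(w=2) 2-5(w=1)

step 1: add edge 0-4 (w=1); MST = {0-4(w=1)}
step 2: add edge 2-4 (w=2); MST = {0-4(w=1) 2-4(w=2)}
step 3: add edge 2-5 (w=1); MST = {0-4(w=1) 2-4(w=2) 2-5(w=1)}
step 4: add edge 2-3 (w=3); MST = {0-4(w=1) 2-3(w=3) 2-4(w=2) 2-5(w=1)}
step 5: add edge 1-3 (w=4); MST = {0-4(w=1) 1-3(w=4) 2-3(w=3) 2-4(w=2) 2-5(w=1)}
step 6: add edge 1-6 (w=4); MST = {0-4(w=1) 1-3(w=4) 1-6(w=4) 2-3(w=3) 2-4(w=2) 2-5(w=1)}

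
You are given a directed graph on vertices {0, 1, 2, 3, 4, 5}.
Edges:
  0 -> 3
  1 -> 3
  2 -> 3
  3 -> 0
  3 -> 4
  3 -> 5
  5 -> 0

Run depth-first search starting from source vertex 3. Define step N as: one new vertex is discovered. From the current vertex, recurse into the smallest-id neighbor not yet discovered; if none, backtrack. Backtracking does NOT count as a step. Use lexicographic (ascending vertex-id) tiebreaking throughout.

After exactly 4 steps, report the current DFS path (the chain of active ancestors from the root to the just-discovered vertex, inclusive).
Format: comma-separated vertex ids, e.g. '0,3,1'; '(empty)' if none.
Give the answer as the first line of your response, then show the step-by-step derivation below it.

3,5

step 1: discover 3; path=3; order=3
step 2: discover 0; path=3>0; order=3,0
step 3: discover 4; path=3>4; order=3,0,4
step 4: discover 5; path=3>5; order=3,0,4,5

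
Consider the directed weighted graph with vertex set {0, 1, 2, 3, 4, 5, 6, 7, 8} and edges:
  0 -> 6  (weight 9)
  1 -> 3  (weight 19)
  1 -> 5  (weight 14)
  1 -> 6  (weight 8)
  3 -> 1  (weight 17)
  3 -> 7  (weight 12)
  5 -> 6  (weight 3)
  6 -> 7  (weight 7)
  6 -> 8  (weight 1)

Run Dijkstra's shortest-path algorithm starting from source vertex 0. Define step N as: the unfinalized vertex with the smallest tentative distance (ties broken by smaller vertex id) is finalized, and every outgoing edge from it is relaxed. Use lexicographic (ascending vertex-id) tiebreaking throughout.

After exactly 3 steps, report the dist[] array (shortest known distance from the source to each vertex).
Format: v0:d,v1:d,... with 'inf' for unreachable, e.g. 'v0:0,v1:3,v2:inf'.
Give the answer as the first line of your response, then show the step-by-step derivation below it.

v0:0,v1:inf,v2:inf,v3:inf,v4:inf,v5:inf,v6:9,v7:16,v8:10

step 1: dist = v0:0,v1:inf,v2:inf,v3:inf,v4:inf,v5:inf,v6:9,v7:inf,v8:inf
step 2: dist = v0:0,v1:inf,v2:inf,v3:inf,v4:inf,v5:inf,v6:9,v7:16,v8:10
step 3: dist = v0:0,v1:inf,v2:inf,v3:inf,v4:inf,v5:inf,v6:9,v7:16,v8:10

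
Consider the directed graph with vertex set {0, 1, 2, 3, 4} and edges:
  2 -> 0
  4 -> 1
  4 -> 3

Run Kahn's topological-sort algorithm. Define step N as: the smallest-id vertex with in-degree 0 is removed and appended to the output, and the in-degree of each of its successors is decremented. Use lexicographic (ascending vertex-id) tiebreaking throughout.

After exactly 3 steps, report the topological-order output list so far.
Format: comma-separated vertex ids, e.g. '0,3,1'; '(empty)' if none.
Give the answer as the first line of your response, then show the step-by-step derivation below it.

2,0,4

step 1: output 2; order=[2]; indeg=(0,1,0,1,0)
step 2: output 0; order=[2,0]; indeg=(0,1,0,1,0)
step 3: output 4; order=[2,0,4]; indeg=(0,0,0,0,0)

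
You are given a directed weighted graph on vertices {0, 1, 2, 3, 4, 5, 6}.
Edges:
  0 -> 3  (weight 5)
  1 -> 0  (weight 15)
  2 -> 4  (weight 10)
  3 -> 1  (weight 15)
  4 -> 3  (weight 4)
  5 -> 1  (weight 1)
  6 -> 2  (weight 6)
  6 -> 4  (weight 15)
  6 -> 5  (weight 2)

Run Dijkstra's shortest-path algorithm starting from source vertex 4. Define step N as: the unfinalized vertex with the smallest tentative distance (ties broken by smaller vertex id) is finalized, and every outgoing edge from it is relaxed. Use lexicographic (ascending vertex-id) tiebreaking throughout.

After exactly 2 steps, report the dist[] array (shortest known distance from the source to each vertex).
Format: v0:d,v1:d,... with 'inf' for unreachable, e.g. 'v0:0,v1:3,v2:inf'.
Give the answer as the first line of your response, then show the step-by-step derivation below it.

v0:inf,v1:19,v2:inf,v3:4,v4:0,v5:inf,v6:inf

step 1: dist = v0:inf,v1:inf,v2:inf,v3:4,v4:0,v5:inf,v6:inf
step 2: dist = v0:inf,v1:19,v2:inf,v3:4,v4:0,v5:inf,v6:inf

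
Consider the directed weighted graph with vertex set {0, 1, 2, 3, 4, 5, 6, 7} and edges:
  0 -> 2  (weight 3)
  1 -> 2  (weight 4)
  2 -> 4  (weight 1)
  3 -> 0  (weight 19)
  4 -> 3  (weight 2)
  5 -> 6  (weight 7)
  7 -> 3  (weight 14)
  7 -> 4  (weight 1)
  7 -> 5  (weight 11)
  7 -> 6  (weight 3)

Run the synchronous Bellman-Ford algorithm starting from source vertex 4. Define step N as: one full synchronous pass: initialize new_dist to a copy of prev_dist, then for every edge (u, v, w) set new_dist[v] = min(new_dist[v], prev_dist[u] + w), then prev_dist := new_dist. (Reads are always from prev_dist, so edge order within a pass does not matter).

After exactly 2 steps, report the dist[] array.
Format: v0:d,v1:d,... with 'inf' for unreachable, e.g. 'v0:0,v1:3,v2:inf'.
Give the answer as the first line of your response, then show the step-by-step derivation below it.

v0:21,v1:inf,v2:inf,v3:2,v4:0,v5:inf,v6:inf,v7:inf

step 1: dist = v0:inf,v1:inf,v2:inf,v3:2,v4:0,v5:inf,v6:inf,v7:inf
step 2: dist = v0:21,v1:inf,v2:inf,v3:2,v4:0,v5:inf,v6:inf,v7:inf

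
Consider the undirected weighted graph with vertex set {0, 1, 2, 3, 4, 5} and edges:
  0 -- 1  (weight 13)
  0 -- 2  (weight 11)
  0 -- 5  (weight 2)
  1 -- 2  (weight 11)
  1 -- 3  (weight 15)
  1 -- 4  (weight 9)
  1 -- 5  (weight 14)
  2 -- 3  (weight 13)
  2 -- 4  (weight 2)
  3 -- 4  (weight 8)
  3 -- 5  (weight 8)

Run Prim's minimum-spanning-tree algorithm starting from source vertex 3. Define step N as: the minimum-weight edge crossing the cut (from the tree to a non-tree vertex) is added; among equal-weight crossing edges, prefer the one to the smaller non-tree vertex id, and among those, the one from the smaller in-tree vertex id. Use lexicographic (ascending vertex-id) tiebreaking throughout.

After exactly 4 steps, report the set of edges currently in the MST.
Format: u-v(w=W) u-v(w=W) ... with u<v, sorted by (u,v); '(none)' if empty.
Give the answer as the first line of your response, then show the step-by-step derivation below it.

0-5(w=2) 2-4(w=2) 3-4(w=8) 3-5(w=8)

step 1: add edge 3-4 (w=8); MST = {3-4(w=8)}
step 2: add edge 2-4 (w=2); MST = {2-4(w=2) 3-4(w=8)}
step 3: add edge 3-5 (w=8); MST = {2-4(w=2) 3-4(w=8) 3-5(w=8)}
step 4: add edge 0-5 (w=2); MST = {0-5(w=2) 2-4(w=2) 3-4(w=8) 3-5(w=8)}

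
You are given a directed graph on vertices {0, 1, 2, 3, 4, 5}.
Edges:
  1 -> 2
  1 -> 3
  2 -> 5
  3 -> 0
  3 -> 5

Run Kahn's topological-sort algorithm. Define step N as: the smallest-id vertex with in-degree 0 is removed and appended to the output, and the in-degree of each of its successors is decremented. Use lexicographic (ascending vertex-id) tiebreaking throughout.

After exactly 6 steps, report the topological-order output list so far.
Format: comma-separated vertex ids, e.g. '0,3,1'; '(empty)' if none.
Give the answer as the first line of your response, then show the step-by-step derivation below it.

1,2,3,0,4,5

step 1: output 1; order=[1]; indeg=(1,0,0,0,0,2)
step 2: output 2; order=[1,2]; indeg=(1,0,0,0,0,1)
step 3: output 3; order=[1,2,3]; indeg=(0,0,0,0,0,0)
step 4: output 0; order=[1,2,3,0]; indeg=(0,0,0,0,0,0)
step 5: output 4; order=[1,2,3,0,4]; indeg=(0,0,0,0,0,0)
step 6: output 5; order=[1,2,3,0,4,5]; indeg=(0,0,0,0,0,0)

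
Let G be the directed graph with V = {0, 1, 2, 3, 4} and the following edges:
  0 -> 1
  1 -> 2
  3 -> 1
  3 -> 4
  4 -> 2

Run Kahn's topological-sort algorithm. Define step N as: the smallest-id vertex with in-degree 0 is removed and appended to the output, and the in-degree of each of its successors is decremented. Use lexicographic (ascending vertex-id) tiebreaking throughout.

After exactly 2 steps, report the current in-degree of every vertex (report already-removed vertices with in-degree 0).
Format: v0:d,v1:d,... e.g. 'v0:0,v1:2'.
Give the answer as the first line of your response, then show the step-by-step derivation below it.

v0:0,v1:0,v2:2,v3:0,v4:0

step 1: output 0; order=[0]; indeg=(0,1,2,0,1)
step 2: output 3; order=[0,3]; indeg=(0,0,2,0,0)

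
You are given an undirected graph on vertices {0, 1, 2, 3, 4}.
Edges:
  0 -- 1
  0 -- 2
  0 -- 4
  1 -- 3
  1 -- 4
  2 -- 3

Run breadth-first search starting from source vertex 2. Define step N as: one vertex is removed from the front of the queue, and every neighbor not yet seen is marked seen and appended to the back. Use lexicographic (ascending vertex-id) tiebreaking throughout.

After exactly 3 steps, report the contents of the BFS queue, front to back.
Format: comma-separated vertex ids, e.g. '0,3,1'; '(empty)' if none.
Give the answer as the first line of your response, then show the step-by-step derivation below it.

1,4

step 1: dequeue 2; queue=[0,3]; order=2
step 2: dequeue 0; queue=[3,1,4]; order=2,0
step 3: dequeue 3; queue=[1,4]; order=2,0,3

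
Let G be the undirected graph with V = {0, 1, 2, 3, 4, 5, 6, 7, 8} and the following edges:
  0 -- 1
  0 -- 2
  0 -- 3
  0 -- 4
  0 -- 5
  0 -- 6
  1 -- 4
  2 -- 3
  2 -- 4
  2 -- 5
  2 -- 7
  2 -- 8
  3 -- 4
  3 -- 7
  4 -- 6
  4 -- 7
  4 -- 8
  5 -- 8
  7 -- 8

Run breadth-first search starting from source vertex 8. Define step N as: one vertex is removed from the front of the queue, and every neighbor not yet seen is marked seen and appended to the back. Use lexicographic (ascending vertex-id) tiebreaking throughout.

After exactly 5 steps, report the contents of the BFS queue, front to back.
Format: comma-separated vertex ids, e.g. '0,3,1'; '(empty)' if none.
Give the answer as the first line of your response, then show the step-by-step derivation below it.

0,3,1,6

step 1: dequeue 8; queue=[2,4,5,7]; order=8
step 2: dequeue 2; queue=[4,5,7,0,3]; order=8,2
step 3: dequeue 4; queue=[5,7,0,3,1,6]; order=8,2,4
step 4: dequeue 5; queue=[7,0,3,1,6]; order=8,2,4,5
step 5: dequeue 7; queue=[0,3,1,6]; order=8,2,4,5,7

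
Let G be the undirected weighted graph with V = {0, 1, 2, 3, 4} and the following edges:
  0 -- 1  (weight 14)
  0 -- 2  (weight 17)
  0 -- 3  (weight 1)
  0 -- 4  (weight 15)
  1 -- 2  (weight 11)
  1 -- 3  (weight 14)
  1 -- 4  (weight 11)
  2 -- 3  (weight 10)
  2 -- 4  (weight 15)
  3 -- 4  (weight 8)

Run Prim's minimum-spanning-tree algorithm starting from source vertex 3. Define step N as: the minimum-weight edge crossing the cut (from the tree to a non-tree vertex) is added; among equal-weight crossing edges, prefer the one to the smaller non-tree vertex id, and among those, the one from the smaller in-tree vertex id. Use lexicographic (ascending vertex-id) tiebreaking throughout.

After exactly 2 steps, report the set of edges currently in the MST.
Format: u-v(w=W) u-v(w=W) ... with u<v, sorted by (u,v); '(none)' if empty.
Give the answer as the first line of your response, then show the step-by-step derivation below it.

0-3(w=1) 3-4(w=8)

step 1: add edge 0-3 (w=1); MST = {0-3(w=1)}
step 2: add edge 3-4 (w=8); MST = {0-3(w=1) 3-4(w=8)}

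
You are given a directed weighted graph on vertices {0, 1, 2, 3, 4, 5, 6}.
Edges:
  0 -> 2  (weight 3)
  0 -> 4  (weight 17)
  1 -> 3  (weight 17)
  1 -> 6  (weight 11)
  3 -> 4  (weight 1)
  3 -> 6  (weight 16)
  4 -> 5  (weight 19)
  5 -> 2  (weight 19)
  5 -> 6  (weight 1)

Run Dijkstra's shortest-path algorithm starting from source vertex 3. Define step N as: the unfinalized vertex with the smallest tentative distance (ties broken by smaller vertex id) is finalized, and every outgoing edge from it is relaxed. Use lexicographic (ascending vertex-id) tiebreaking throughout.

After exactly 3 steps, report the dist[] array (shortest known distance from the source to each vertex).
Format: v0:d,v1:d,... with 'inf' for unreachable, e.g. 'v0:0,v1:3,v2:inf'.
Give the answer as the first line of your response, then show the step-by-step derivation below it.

v0:inf,v1:inf,v2:inf,v3:0,v4:1,v5:20,v6:16

step 1: dist = v0:inf,v1:inf,v2:inf,v3:0,v4:1,v5:inf,v6:16
step 2: dist = v0:inf,v1:inf,v2:inf,v3:0,v4:1,v5:20,v6:16
step 3: dist = v0:inf,v1:inf,v2:inf,v3:0,v4:1,v5:20,v6:16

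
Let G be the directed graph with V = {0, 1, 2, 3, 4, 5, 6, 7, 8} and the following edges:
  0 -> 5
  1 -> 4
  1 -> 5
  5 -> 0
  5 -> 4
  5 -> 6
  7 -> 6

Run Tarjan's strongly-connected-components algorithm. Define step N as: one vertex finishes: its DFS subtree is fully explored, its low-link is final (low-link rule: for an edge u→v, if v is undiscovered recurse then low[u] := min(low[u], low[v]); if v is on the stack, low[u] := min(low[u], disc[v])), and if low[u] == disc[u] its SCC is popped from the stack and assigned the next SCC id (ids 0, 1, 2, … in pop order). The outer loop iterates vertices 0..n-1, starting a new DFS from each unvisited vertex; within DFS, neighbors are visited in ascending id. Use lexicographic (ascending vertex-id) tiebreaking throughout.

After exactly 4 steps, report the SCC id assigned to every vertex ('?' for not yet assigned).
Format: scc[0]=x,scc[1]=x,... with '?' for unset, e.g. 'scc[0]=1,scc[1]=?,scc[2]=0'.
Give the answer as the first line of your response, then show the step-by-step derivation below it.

scc[0]=2,scc[1]=?,scc[2]=?,scc[3]=?,scc[4]=0,scc[5]=2,scc[6]=1,scc[7]=?,scc[8]=?

step 1: low=(low[0]=0,low[1]=?,low[2]=?,low[3]=?,low[4]=2,low[5]=0,low[6]=?,low[7]=?,low[8]=?); scc=(scc[0]=?,scc[1]=?,scc[2]=?,scc[3]=?,scc[4]=0,scc[5]=?,scc[6]=?,scc[7]=?,scc[8]=?)
step 2: low=(low[0]=0,low[1]=?,low[2]=?,low[3]=?,low[4]=2,low[5]=0,low[6]=3,low[7]=?,low[8]=?); scc=(scc[0]=?,scc[1]=?,scc[2]=?,scc[3]=?,scc[4]=0,scc[5]=?,scc[6]=1,scc[7]=?,scc[8]=?)
step 3: low=(low[0]=0,low[1]=?,low[2]=?,low[3]=?,low[4]=2,low[5]=0,low[6]=3,low[7]=?,low[8]=?); scc=(scc[0]=?,scc[1]=?,scc[2]=?,scc[3]=?,scc[4]=0,scc[5]=?,scc[6]=1,scc[7]=?,scc[8]=?)
step 4: low=(low[0]=0,low[1]=?,low[2]=?,low[3]=?,low[4]=2,low[5]=0,low[6]=3,low[7]=?,low[8]=?); scc=(scc[0]=2,scc[1]=?,scc[2]=?,scc[3]=?,scc[4]=0,scc[5]=2,scc[6]=1,scc[7]=?,scc[8]=?)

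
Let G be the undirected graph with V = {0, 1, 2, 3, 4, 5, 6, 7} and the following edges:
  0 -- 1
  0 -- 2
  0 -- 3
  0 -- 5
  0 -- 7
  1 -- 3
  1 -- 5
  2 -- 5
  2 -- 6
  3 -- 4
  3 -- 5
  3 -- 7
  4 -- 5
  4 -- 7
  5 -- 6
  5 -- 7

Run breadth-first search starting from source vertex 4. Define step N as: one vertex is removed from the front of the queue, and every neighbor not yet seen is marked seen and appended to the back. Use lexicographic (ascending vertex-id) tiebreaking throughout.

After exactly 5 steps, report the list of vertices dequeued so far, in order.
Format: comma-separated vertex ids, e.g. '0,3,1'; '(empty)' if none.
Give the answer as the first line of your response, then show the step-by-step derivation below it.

4,3,5,7,0

step 1: dequeue 4; queue=[3,5,7]; order=4
step 2: dequeue 3; queue=[5,7,0,1]; order=4,3
step 3: dequeue 5; queue=[7,0,1,2,6]; order=4,3,5
step 4: dequeue 7; queue=[0,1,2,6]; order=4,3,5,7
step 5: dequeue 0; queue=[1,2,6]; order=4,3,5,7,0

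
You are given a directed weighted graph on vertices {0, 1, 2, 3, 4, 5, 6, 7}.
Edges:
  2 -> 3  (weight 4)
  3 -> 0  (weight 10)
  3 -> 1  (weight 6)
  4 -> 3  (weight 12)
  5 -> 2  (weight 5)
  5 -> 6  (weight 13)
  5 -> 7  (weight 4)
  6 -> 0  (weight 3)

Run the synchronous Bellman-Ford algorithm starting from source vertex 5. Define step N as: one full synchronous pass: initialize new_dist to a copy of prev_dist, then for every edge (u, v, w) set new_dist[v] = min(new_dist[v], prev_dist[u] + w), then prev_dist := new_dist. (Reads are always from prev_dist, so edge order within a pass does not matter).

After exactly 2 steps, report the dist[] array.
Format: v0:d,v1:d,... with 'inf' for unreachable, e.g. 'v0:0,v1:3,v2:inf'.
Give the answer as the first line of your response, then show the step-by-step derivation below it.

v0:16,v1:inf,v2:5,v3:9,v4:inf,v5:0,v6:13,v7:4

step 1: dist = v0:inf,v1:inf,v2:5,v3:inf,v4:inf,v5:0,v6:13,v7:4
step 2: dist = v0:16,v1:inf,v2:5,v3:9,v4:inf,v5:0,v6:13,v7:4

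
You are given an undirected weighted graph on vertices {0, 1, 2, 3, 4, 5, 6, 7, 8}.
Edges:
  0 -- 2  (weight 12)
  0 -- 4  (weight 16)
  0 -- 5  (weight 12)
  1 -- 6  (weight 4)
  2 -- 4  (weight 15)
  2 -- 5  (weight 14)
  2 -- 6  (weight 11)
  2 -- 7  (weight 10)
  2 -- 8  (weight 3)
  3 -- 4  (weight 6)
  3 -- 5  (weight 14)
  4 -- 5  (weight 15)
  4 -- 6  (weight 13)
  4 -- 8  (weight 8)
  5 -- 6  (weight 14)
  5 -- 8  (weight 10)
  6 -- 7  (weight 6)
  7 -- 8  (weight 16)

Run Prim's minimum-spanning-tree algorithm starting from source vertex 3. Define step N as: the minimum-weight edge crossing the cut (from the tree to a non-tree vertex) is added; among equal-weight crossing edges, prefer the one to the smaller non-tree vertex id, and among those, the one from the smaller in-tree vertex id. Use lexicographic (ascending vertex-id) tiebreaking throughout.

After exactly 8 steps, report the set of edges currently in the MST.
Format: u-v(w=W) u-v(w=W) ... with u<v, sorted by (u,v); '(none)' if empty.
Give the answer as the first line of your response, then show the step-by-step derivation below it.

0-2(w=12) 1-6(w=4) 2-7(w=10) 2-8(w=3) 3-4(w=6) 4-8(w=8) 5-8(w=10) 6-7(w=6)

step 1: add edge 3-4 (w=6); MST = {3-4(w=6)}
step 2: add edge 4-8 (w=8); MST = {3-4(w=6) 4-8(w=8)}
step 3: add edge 2-8 (w=3); MST = {2-8(w=3) 3-4(w=6) 4-8(w=8)}
step 4: add edge 5-8 (w=10); MST = {2-8(w=3) 3-4(w=6) 4-8(w=8) 5-8(w=10)}
step 5: add edge 2-7 (w=10); MST = {2-7(w=10) 2-8(w=3) 3-4(w=6) 4-8(w=8) 5-8(w=10)}
step 6: add edge 6-7 (w=6); MST = {2-7(w=10) 2-8(w=3) 3-4(w=6) 4-8(w=8) 5-8(w=10) 6-7(w=6)}
step 7: add edge 1-6 (w=4); MST = {1-6(w=4) 2-7(w=10) 2-8(w=3) 3-4(w=6) 4-8(w=8) 5-8(w=10) 6-7(w=6)}
step 8: add edge 0-2 (w=12); MST = {0-2(w=12) 1-6(w=4) 2-7(w=10) 2-8(w=3) 3-4(w=6) 4-8(w=8) 5-8(w=10) 6-7(w=6)}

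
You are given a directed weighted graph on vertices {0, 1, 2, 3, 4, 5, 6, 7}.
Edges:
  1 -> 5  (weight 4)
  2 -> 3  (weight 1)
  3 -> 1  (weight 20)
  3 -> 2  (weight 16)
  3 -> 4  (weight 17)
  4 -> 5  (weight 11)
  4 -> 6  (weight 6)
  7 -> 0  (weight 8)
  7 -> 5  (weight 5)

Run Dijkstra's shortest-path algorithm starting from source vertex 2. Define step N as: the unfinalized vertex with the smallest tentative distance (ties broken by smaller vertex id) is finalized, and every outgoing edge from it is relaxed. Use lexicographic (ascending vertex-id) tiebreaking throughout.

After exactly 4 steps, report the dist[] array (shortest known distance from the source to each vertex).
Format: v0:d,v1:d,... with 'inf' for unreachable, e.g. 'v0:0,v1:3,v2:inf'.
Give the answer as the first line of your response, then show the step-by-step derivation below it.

v0:inf,v1:21,v2:0,v3:1,v4:18,v5:25,v6:24,v7:inf

step 1: dist = v0:inf,v1:inf,v2:0,v3:1,v4:inf,v5:inf,v6:inf,v7:inf
step 2: dist = v0:inf,v1:21,v2:0,v3:1,v4:18,v5:inf,v6:inf,v7:inf
step 3: dist = v0:inf,v1:21,v2:0,v3:1,v4:18,v5:29,v6:24,v7:inf
step 4: dist = v0:inf,v1:21,v2:0,v3:1,v4:18,v5:25,v6:24,v7:inf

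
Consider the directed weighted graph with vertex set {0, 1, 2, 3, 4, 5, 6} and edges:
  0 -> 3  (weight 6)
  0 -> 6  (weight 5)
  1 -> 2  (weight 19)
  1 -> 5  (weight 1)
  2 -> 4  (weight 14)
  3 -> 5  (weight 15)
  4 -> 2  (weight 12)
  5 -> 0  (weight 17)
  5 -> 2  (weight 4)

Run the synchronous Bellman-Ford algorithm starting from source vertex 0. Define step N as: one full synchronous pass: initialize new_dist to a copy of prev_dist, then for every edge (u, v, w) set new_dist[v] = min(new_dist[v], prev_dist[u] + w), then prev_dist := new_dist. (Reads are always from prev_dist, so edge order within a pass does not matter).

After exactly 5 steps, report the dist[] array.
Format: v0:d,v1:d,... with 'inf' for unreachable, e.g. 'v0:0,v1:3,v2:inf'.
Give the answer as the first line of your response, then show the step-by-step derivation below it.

v0:0,v1:inf,v2:25,v3:6,v4:39,v5:21,v6:5

step 1: dist = v0:0,v1:inf,v2:inf,v3:6,v4:inf,v5:inf,v6:5
step 2: dist = v0:0,v1:inf,v2:inf,v3:6,v4:inf,v5:21,v6:5
step 3: dist = v0:0,v1:inf,v2:25,v3:6,v4:inf,v5:21,v6:5
step 4: dist = v0:0,v1:inf,v2:25,v3:6,v4:39,v5:21,v6:5
step 5: dist = v0:0,v1:inf,v2:25,v3:6,v4:39,v5:21,v6:5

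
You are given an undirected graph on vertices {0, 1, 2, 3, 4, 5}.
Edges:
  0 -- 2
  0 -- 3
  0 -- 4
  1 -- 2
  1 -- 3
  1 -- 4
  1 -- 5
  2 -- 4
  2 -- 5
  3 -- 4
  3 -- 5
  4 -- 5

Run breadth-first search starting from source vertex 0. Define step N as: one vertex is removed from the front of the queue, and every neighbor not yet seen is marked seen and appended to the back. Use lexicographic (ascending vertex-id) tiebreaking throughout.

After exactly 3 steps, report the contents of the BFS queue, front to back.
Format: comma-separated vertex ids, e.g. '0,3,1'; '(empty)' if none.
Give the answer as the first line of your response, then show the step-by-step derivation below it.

4,1,5

step 1: dequeue 0; queue=[2,3,4]; order=0
step 2: dequeue 2; queue=[3,4,1,5]; order=0,2
step 3: dequeue 3; queue=[4,1,5]; order=0,2,3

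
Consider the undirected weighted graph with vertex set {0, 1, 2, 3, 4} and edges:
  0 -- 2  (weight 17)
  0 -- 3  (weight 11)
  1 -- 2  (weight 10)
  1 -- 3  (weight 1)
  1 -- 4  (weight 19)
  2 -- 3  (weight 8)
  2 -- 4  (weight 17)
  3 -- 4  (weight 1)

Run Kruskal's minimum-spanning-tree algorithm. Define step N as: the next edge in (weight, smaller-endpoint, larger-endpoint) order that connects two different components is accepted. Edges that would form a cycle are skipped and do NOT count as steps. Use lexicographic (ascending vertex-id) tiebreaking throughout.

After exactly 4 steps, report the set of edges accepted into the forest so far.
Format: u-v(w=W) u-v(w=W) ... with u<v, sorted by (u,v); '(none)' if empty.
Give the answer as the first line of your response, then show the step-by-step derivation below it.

0-3(w=11) 1-3(w=1) 2-3(w=8) 3-4(w=1)

step 1: add edge 1-3 (w=1); MST = {1-3(w=1)}
step 2: add edge 3-4 (w=1); MST = {1-3(w=1) 3-4(w=1)}
step 3: add edge 2-3 (w=8); MST = {1-3(w=1) 2-3(w=8) 3-4(w=1)}
step 4: add edge 0-3 (w=11); MST = {0-3(w=11) 1-3(w=1) 2-3(w=8) 3-4(w=1)}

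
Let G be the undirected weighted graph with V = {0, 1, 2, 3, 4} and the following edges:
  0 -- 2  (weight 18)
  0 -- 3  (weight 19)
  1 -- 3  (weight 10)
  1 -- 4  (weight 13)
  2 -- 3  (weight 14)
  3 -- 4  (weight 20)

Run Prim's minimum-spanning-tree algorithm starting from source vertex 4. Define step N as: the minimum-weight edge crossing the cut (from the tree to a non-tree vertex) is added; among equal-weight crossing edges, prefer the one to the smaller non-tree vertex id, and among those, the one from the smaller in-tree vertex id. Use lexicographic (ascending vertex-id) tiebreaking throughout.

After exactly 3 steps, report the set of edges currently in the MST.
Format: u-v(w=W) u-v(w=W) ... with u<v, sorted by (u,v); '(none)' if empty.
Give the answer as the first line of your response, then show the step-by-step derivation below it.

1-3(w=10) 1-4(w=13) 2-3(w=14)

step 1: add edge 1-4 (w=13); MST = {1-4(w=13)}
step 2: add edge 1-3 (w=10); MST = {1-3(w=10) 1-4(w=13)}
step 3: add edge 2-3 (w=14); MST = {1-3(w=10) 1-4(w=13) 2-3(w=14)}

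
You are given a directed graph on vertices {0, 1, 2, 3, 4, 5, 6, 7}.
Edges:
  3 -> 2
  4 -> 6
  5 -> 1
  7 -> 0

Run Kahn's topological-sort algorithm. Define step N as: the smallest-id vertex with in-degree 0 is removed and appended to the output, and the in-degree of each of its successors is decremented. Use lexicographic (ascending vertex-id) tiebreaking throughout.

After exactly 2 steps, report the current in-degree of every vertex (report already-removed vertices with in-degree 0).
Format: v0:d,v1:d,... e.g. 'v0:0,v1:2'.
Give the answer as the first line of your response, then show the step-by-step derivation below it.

v0:1,v1:1,v2:0,v3:0,v4:0,v5:0,v6:1,v7:0

step 1: output 3; order=[3]; indeg=(1,1,0,0,0,0,1,0)
step 2: output 2; order=[3,2]; indeg=(1,1,0,0,0,0,1,0)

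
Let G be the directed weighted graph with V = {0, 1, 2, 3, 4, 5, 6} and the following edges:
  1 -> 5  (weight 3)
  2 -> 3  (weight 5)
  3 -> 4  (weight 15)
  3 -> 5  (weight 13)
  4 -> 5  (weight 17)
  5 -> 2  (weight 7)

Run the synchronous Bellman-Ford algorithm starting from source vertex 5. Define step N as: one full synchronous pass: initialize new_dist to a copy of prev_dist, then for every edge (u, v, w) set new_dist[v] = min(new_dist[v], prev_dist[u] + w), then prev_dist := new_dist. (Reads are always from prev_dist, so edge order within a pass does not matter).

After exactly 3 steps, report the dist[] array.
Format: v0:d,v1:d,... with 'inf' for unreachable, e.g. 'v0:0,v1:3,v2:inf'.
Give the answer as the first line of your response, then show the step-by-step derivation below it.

v0:inf,v1:inf,v2:7,v3:12,v4:27,v5:0,v6:inf

step 1: dist = v0:inf,v1:inf,v2:7,v3:inf,v4:inf,v5:0,v6:inf
step 2: dist = v0:inf,v1:inf,v2:7,v3:12,v4:inf,v5:0,v6:inf
step 3: dist = v0:inf,v1:inf,v2:7,v3:12,v4:27,v5:0,v6:inf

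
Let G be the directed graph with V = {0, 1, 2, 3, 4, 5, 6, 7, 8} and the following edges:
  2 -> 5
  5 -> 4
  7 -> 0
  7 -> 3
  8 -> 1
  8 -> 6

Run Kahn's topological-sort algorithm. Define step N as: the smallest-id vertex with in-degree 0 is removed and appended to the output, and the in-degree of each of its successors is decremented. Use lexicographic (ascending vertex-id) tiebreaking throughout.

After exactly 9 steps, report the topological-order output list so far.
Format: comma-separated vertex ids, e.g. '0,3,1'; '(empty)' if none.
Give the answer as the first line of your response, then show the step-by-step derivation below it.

2,5,4,7,0,3,8,1,6

step 1: output 2; order=[2]; indeg=(1,1,0,1,1,0,1,0,0)
step 2: output 5; order=[2,5]; indeg=(1,1,0,1,0,0,1,0,0)
step 3: output 4; order=[2,5,4]; indeg=(1,1,0,1,0,0,1,0,0)
step 4: output 7; order=[2,5,4,7]; indeg=(0,1,0,0,0,0,1,0,0)
step 5: output 0; order=[2,5,4,7,0]; indeg=(0,1,0,0,0,0,1,0,0)
step 6: output 3; order=[2,5,4,7,0,3]; indeg=(0,1,0,0,0,0,1,0,0)
step 7: output 8; order=[2,5,4,7,0,3,8]; indeg=(0,0,0,0,0,0,0,0,0)
step 8: output 1; order=[2,5,4,7,0,3,8,1]; indeg=(0,0,0,0,0,0,0,0,0)
step 9: output 6; order=[2,5,4,7,0,3,8,1,6]; indeg=(0,0,0,0,0,0,0,0,0)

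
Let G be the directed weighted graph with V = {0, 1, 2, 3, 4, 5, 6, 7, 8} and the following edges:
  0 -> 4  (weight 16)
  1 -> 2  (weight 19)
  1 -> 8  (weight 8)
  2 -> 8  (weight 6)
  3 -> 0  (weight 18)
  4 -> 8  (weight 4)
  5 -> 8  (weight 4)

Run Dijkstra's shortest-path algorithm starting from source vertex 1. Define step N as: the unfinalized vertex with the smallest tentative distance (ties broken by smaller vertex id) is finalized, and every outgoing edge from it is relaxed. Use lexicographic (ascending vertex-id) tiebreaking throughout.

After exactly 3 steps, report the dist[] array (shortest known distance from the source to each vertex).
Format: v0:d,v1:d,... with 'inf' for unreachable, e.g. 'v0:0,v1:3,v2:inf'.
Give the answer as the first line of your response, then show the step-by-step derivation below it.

v0:inf,v1:0,v2:19,v3:inf,v4:inf,v5:inf,v6:inf,v7:inf,v8:8

step 1: dist = v0:inf,v1:0,v2:19,v3:inf,v4:inf,v5:inf,v6:inf,v7:inf,v8:8
step 2: dist = v0:inf,v1:0,v2:19,v3:inf,v4:inf,v5:inf,v6:inf,v7:inf,v8:8
step 3: dist = v0:inf,v1:0,v2:19,v3:inf,v4:inf,v5:inf,v6:inf,v7:inf,v8:8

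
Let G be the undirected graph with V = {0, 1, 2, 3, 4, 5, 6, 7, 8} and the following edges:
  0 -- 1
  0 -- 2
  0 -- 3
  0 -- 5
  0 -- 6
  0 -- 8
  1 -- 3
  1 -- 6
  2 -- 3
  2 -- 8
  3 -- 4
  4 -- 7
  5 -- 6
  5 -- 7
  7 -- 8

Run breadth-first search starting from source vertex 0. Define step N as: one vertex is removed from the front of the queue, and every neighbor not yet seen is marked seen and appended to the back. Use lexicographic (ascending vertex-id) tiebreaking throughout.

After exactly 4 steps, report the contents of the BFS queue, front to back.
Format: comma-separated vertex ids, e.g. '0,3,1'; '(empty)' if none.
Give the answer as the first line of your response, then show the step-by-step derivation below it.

5,6,8,4

step 1: dequeue 0; queue=[1,2,3,5,6,8]; order=0
step 2: dequeue 1; queue=[2,3,5,6,8]; order=0,1
step 3: dequeue 2; queue=[3,5,6,8]; order=0,1,2
step 4: dequeue 3; queue=[5,6,8,4]; order=0,1,2,3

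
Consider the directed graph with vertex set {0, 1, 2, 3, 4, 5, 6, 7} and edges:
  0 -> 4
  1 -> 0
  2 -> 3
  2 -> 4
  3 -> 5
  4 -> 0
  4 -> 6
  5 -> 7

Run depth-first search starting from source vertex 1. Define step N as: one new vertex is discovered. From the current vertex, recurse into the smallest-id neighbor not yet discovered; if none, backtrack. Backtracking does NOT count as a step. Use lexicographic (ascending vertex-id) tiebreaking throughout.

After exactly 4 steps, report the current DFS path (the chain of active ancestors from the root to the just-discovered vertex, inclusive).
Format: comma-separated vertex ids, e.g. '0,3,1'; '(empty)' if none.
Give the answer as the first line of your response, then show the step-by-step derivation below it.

1,0,4,6

step 1: discover 1; path=1; order=1
step 2: discover 0; path=1>0; order=1,0
step 3: discover 4; path=1>0>4; order=1,0,4
step 4: discover 6; path=1>0>4>6; order=1,0,4,6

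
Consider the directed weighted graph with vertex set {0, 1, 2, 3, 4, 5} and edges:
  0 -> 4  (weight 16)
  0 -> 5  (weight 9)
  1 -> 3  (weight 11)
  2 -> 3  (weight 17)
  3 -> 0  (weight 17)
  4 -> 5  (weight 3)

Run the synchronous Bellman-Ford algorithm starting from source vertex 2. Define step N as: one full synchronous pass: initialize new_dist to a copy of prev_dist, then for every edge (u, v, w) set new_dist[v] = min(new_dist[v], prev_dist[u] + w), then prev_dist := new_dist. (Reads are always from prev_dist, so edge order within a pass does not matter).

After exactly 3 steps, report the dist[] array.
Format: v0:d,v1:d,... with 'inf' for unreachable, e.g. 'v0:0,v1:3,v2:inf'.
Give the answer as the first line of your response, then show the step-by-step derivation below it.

v0:34,v1:inf,v2:0,v3:17,v4:50,v5:43

step 1: dist = v0:inf,v1:inf,v2:0,v3:17,v4:inf,v5:inf
step 2: dist = v0:34,v1:inf,v2:0,v3:17,v4:inf,v5:inf
step 3: dist = v0:34,v1:inf,v2:0,v3:17,v4:50,v5:43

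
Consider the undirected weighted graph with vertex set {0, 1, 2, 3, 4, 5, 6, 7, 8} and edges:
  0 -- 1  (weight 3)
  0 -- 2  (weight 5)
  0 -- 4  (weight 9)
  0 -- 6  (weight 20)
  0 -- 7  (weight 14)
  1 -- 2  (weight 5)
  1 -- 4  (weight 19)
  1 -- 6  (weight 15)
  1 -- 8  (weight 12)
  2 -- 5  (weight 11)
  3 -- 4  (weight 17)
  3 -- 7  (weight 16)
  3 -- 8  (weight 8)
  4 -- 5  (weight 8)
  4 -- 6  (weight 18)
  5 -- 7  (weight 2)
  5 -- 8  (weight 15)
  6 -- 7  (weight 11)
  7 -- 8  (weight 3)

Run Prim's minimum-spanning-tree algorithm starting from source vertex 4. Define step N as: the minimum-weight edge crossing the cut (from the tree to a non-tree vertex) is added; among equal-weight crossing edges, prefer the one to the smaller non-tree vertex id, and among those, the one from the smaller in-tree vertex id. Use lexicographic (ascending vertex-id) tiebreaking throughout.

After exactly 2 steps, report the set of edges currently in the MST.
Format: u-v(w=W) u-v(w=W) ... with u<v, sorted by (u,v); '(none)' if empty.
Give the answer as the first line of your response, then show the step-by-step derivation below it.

4-5(w=8) 5-7(w=2)

step 1: add edge 4-5 (w=8); MST = {4-5(w=8)}
step 2: add edge 5-7 (w=2); MST = {4-5(w=8) 5-7(w=2)}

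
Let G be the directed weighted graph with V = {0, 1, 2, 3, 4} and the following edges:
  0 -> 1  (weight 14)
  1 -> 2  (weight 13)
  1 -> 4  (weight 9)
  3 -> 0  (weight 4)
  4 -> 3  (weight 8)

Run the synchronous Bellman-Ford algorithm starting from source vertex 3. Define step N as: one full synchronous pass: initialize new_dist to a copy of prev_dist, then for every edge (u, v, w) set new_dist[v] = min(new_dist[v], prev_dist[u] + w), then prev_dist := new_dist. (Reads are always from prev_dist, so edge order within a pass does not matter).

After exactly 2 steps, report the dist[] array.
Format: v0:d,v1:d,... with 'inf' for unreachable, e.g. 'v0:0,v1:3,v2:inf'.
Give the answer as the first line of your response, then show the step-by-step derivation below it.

v0:4,v1:18,v2:inf,v3:0,v4:inf

step 1: dist = v0:4,v1:inf,v2:inf,v3:0,v4:inf
step 2: dist = v0:4,v1:18,v2:inf,v3:0,v4:inf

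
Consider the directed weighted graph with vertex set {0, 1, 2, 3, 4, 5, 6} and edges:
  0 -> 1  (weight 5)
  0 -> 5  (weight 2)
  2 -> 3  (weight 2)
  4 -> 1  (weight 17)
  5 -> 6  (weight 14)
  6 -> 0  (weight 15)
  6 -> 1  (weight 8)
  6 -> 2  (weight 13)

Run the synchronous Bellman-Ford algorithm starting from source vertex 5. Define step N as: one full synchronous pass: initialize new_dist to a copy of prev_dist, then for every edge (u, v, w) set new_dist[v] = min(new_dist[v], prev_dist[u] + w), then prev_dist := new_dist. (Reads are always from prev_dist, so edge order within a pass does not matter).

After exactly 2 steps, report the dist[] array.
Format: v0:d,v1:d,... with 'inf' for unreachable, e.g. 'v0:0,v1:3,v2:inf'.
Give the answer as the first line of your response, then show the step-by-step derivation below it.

v0:29,v1:22,v2:27,v3:inf,v4:inf,v5:0,v6:14

step 1: dist = v0:inf,v1:inf,v2:inf,v3:inf,v4:inf,v5:0,v6:14
step 2: dist = v0:29,v1:22,v2:27,v3:inf,v4:inf,v5:0,v6:14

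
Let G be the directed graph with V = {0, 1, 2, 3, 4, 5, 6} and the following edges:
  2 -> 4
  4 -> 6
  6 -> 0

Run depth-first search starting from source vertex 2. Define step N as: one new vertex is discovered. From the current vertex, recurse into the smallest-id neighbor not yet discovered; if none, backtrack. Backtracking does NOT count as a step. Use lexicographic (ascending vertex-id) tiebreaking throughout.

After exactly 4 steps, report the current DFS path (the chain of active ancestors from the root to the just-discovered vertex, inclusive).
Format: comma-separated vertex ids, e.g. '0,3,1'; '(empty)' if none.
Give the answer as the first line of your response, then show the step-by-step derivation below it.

2,4,6,0

step 1: discover 2; path=2; order=2
step 2: discover 4; path=2>4; order=2,4
step 3: discover 6; path=2>4>6; order=2,4,6
step 4: discover 0; path=2>4>6>0; order=2,4,6,0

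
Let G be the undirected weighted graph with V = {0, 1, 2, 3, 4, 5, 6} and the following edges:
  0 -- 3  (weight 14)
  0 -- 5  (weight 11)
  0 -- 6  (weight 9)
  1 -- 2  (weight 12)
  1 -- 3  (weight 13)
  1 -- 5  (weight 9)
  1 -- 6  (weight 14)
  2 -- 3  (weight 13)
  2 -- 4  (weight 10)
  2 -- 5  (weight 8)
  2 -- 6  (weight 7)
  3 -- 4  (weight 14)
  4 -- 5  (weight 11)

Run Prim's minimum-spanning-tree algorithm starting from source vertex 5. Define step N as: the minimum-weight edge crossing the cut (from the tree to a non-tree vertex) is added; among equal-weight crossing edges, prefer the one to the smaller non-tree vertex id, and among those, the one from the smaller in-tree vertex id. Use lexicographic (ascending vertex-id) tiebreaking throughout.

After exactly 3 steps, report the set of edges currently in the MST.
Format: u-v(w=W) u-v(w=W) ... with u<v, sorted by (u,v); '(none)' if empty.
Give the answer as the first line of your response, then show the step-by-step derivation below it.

0-6(w=9) 2-5(w=8) 2-6(w=7)

step 1: add edge 2-5 (w=8); MST = {2-5(w=8)}
step 2: add edge 2-6 (w=7); MST = {2-5(w=8) 2-6(w=7)}
step 3: add edge 0-6 (w=9); MST = {0-6(w=9) 2-5(w=8) 2-6(w=7)}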